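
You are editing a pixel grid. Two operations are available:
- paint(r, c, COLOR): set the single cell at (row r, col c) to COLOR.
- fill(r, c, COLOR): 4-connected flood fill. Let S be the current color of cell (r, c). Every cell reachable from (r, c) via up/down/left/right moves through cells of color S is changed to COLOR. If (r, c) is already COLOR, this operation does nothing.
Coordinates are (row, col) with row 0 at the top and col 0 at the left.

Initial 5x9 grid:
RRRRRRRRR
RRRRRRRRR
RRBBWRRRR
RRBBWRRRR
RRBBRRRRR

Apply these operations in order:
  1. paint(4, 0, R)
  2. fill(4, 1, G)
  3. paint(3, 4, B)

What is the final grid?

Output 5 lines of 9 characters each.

Answer: GGGGGGGGG
GGGGGGGGG
GGBBWGGGG
GGBBBGGGG
GGBBGGGGG

Derivation:
After op 1 paint(4,0,R):
RRRRRRRRR
RRRRRRRRR
RRBBWRRRR
RRBBWRRRR
RRBBRRRRR
After op 2 fill(4,1,G) [37 cells changed]:
GGGGGGGGG
GGGGGGGGG
GGBBWGGGG
GGBBWGGGG
GGBBGGGGG
After op 3 paint(3,4,B):
GGGGGGGGG
GGGGGGGGG
GGBBWGGGG
GGBBBGGGG
GGBBGGGGG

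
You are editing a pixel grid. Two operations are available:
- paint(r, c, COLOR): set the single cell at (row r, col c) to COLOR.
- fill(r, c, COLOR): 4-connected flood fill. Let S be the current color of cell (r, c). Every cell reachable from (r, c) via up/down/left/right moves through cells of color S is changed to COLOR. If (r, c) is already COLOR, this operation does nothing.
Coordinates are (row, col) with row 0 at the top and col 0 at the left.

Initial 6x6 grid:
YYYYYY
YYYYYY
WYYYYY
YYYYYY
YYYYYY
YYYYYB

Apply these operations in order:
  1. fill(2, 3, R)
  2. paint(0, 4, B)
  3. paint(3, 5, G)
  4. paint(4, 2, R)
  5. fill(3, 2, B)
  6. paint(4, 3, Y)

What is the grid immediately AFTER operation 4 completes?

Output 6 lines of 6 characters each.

Answer: RRRRBR
RRRRRR
WRRRRR
RRRRRG
RRRRRR
RRRRRB

Derivation:
After op 1 fill(2,3,R) [34 cells changed]:
RRRRRR
RRRRRR
WRRRRR
RRRRRR
RRRRRR
RRRRRB
After op 2 paint(0,4,B):
RRRRBR
RRRRRR
WRRRRR
RRRRRR
RRRRRR
RRRRRB
After op 3 paint(3,5,G):
RRRRBR
RRRRRR
WRRRRR
RRRRRG
RRRRRR
RRRRRB
After op 4 paint(4,2,R):
RRRRBR
RRRRRR
WRRRRR
RRRRRG
RRRRRR
RRRRRB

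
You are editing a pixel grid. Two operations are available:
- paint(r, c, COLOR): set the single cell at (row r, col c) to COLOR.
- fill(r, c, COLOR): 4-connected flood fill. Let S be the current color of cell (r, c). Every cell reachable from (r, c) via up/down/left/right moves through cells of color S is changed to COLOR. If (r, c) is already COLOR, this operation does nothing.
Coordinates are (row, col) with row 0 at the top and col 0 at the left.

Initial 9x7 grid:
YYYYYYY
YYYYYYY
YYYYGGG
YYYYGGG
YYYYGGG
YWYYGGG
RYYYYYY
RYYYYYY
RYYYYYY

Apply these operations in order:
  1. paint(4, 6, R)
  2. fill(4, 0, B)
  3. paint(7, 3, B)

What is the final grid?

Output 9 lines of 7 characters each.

Answer: BBBBBBB
BBBBBBB
BBBBGGG
BBBBGGG
BBBBGGR
BWBBGGG
RBBBBBB
RBBBBBB
RBBBBBB

Derivation:
After op 1 paint(4,6,R):
YYYYYYY
YYYYYYY
YYYYGGG
YYYYGGG
YYYYGGR
YWYYGGG
RYYYYYY
RYYYYYY
RYYYYYY
After op 2 fill(4,0,B) [47 cells changed]:
BBBBBBB
BBBBBBB
BBBBGGG
BBBBGGG
BBBBGGR
BWBBGGG
RBBBBBB
RBBBBBB
RBBBBBB
After op 3 paint(7,3,B):
BBBBBBB
BBBBBBB
BBBBGGG
BBBBGGG
BBBBGGR
BWBBGGG
RBBBBBB
RBBBBBB
RBBBBBB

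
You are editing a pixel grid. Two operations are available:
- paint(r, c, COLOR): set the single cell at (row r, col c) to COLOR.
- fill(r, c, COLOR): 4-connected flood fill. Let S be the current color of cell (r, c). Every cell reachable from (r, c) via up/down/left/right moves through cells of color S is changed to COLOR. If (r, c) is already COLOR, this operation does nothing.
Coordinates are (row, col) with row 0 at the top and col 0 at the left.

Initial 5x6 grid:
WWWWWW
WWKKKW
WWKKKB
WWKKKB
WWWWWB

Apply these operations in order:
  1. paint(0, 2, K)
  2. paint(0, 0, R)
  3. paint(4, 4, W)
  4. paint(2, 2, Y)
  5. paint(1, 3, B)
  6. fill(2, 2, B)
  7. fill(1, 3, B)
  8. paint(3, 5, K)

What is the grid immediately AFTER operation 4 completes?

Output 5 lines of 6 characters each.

After op 1 paint(0,2,K):
WWKWWW
WWKKKW
WWKKKB
WWKKKB
WWWWWB
After op 2 paint(0,0,R):
RWKWWW
WWKKKW
WWKKKB
WWKKKB
WWWWWB
After op 3 paint(4,4,W):
RWKWWW
WWKKKW
WWKKKB
WWKKKB
WWWWWB
After op 4 paint(2,2,Y):
RWKWWW
WWKKKW
WWYKKB
WWKKKB
WWWWWB

Answer: RWKWWW
WWKKKW
WWYKKB
WWKKKB
WWWWWB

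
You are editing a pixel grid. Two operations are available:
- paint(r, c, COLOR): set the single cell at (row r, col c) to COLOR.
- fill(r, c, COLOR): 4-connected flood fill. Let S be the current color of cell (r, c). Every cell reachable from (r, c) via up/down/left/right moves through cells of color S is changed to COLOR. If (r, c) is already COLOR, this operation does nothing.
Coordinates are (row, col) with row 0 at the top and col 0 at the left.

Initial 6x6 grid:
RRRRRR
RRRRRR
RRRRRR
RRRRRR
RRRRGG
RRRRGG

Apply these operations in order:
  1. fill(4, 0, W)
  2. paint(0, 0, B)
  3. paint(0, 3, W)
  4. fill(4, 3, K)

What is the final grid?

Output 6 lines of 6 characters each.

After op 1 fill(4,0,W) [32 cells changed]:
WWWWWW
WWWWWW
WWWWWW
WWWWWW
WWWWGG
WWWWGG
After op 2 paint(0,0,B):
BWWWWW
WWWWWW
WWWWWW
WWWWWW
WWWWGG
WWWWGG
After op 3 paint(0,3,W):
BWWWWW
WWWWWW
WWWWWW
WWWWWW
WWWWGG
WWWWGG
After op 4 fill(4,3,K) [31 cells changed]:
BKKKKK
KKKKKK
KKKKKK
KKKKKK
KKKKGG
KKKKGG

Answer: BKKKKK
KKKKKK
KKKKKK
KKKKKK
KKKKGG
KKKKGG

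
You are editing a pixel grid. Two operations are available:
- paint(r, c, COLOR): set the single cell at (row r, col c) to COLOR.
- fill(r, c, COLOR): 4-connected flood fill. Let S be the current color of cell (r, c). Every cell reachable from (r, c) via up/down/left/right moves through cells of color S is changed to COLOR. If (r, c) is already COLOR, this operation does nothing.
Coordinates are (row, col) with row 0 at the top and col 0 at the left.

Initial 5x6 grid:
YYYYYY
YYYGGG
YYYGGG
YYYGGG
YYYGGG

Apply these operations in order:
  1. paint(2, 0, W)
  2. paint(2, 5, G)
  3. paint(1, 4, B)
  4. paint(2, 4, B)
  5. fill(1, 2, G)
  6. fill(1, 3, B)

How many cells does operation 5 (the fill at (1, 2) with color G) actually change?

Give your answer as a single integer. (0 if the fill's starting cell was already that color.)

After op 1 paint(2,0,W):
YYYYYY
YYYGGG
WYYGGG
YYYGGG
YYYGGG
After op 2 paint(2,5,G):
YYYYYY
YYYGGG
WYYGGG
YYYGGG
YYYGGG
After op 3 paint(1,4,B):
YYYYYY
YYYGBG
WYYGGG
YYYGGG
YYYGGG
After op 4 paint(2,4,B):
YYYYYY
YYYGBG
WYYGBG
YYYGGG
YYYGGG
After op 5 fill(1,2,G) [17 cells changed]:
GGGGGG
GGGGBG
WGGGBG
GGGGGG
GGGGGG

Answer: 17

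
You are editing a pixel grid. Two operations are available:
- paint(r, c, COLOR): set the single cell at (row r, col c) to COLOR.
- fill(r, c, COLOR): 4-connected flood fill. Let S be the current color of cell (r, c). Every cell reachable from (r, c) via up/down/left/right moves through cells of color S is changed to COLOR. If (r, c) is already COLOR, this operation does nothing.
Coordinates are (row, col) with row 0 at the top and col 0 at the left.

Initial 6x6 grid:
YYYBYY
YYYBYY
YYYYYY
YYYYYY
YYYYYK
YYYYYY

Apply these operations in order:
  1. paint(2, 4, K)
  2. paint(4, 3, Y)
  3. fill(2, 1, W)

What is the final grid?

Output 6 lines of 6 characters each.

Answer: WWWBWW
WWWBWW
WWWWKW
WWWWWW
WWWWWK
WWWWWW

Derivation:
After op 1 paint(2,4,K):
YYYBYY
YYYBYY
YYYYKY
YYYYYY
YYYYYK
YYYYYY
After op 2 paint(4,3,Y):
YYYBYY
YYYBYY
YYYYKY
YYYYYY
YYYYYK
YYYYYY
After op 3 fill(2,1,W) [32 cells changed]:
WWWBWW
WWWBWW
WWWWKW
WWWWWW
WWWWWK
WWWWWW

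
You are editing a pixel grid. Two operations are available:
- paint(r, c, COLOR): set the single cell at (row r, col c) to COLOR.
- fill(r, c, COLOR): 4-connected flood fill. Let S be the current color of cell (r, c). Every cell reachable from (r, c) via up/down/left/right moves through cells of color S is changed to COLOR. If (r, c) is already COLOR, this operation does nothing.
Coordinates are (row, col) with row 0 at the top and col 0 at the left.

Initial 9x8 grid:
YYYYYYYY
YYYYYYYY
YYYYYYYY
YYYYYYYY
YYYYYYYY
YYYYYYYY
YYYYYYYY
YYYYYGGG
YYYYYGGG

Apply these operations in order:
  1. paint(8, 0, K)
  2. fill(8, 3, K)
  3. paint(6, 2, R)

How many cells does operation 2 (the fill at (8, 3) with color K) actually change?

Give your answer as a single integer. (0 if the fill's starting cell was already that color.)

Answer: 65

Derivation:
After op 1 paint(8,0,K):
YYYYYYYY
YYYYYYYY
YYYYYYYY
YYYYYYYY
YYYYYYYY
YYYYYYYY
YYYYYYYY
YYYYYGGG
KYYYYGGG
After op 2 fill(8,3,K) [65 cells changed]:
KKKKKKKK
KKKKKKKK
KKKKKKKK
KKKKKKKK
KKKKKKKK
KKKKKKKK
KKKKKKKK
KKKKKGGG
KKKKKGGG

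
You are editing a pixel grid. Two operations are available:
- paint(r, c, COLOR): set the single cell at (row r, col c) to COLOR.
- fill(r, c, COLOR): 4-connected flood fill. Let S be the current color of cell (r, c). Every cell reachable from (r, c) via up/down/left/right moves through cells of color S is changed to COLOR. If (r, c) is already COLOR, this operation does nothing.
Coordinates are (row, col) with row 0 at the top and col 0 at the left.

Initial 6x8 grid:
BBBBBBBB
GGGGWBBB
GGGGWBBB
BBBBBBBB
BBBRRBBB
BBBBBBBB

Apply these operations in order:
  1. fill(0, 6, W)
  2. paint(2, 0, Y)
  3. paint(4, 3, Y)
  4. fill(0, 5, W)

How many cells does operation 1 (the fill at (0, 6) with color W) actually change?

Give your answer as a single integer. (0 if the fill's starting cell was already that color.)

After op 1 fill(0,6,W) [36 cells changed]:
WWWWWWWW
GGGGWWWW
GGGGWWWW
WWWWWWWW
WWWRRWWW
WWWWWWWW

Answer: 36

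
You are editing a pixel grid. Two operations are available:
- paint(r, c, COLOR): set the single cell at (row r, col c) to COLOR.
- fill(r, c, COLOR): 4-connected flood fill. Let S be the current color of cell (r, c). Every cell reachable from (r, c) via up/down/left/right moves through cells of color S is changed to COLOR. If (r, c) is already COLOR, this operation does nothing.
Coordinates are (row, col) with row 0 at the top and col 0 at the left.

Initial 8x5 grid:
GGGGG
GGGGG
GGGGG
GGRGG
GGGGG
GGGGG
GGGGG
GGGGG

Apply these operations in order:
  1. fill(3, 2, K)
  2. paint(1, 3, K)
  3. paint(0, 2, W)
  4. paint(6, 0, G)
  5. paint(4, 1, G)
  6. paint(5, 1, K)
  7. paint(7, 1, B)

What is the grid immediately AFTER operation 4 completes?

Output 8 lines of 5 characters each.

After op 1 fill(3,2,K) [1 cells changed]:
GGGGG
GGGGG
GGGGG
GGKGG
GGGGG
GGGGG
GGGGG
GGGGG
After op 2 paint(1,3,K):
GGGGG
GGGKG
GGGGG
GGKGG
GGGGG
GGGGG
GGGGG
GGGGG
After op 3 paint(0,2,W):
GGWGG
GGGKG
GGGGG
GGKGG
GGGGG
GGGGG
GGGGG
GGGGG
After op 4 paint(6,0,G):
GGWGG
GGGKG
GGGGG
GGKGG
GGGGG
GGGGG
GGGGG
GGGGG

Answer: GGWGG
GGGKG
GGGGG
GGKGG
GGGGG
GGGGG
GGGGG
GGGGG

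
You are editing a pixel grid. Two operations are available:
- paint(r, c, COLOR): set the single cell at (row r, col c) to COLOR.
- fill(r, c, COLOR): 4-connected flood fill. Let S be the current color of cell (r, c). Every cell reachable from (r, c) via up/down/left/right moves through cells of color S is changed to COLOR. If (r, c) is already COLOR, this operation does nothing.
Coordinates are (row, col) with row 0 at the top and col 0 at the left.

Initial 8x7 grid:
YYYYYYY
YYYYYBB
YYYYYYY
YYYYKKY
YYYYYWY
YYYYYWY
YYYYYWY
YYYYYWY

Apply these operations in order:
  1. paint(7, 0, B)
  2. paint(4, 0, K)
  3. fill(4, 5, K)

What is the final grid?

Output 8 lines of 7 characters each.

Answer: YYYYYYY
YYYYYBB
YYYYYYY
YYYYKKY
KYYYYKY
YYYYYKY
YYYYYKY
BYYYYKY

Derivation:
After op 1 paint(7,0,B):
YYYYYYY
YYYYYBB
YYYYYYY
YYYYKKY
YYYYYWY
YYYYYWY
YYYYYWY
BYYYYWY
After op 2 paint(4,0,K):
YYYYYYY
YYYYYBB
YYYYYYY
YYYYKKY
KYYYYWY
YYYYYWY
YYYYYWY
BYYYYWY
After op 3 fill(4,5,K) [4 cells changed]:
YYYYYYY
YYYYYBB
YYYYYYY
YYYYKKY
KYYYYKY
YYYYYKY
YYYYYKY
BYYYYKY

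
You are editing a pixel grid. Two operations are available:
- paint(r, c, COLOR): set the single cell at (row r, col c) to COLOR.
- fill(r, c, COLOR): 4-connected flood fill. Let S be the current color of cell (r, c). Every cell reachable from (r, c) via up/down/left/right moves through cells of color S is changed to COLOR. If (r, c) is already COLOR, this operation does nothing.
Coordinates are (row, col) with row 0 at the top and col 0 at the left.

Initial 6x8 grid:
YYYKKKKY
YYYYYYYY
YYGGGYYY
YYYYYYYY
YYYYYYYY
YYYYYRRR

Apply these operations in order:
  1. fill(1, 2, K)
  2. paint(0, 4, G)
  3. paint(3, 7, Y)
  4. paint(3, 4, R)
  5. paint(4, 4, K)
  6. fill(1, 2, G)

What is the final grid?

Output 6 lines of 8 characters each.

Answer: GGGGGGGG
GGGGGGGG
GGGGGGGG
GGGGRGGY
GGGGGGGG
GGGGGRRR

Derivation:
After op 1 fill(1,2,K) [38 cells changed]:
KKKKKKKK
KKKKKKKK
KKGGGKKK
KKKKKKKK
KKKKKKKK
KKKKKRRR
After op 2 paint(0,4,G):
KKKKGKKK
KKKKKKKK
KKGGGKKK
KKKKKKKK
KKKKKKKK
KKKKKRRR
After op 3 paint(3,7,Y):
KKKKGKKK
KKKKKKKK
KKGGGKKK
KKKKKKKY
KKKKKKKK
KKKKKRRR
After op 4 paint(3,4,R):
KKKKGKKK
KKKKKKKK
KKGGGKKK
KKKKRKKY
KKKKKKKK
KKKKKRRR
After op 5 paint(4,4,K):
KKKKGKKK
KKKKKKKK
KKGGGKKK
KKKKRKKY
KKKKKKKK
KKKKKRRR
After op 6 fill(1,2,G) [39 cells changed]:
GGGGGGGG
GGGGGGGG
GGGGGGGG
GGGGRGGY
GGGGGGGG
GGGGGRRR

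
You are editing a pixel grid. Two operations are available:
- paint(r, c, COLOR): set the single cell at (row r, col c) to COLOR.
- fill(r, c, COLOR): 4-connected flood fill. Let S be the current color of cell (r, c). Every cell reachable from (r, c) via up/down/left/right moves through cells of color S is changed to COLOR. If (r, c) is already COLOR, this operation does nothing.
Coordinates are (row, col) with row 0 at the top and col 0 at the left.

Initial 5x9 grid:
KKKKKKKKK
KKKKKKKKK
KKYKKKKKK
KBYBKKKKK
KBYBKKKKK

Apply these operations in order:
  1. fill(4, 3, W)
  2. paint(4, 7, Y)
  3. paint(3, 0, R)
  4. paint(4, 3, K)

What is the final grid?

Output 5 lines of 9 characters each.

Answer: KKKKKKKKK
KKKKKKKKK
KKYKKKKKK
RBYWKKKKK
KBYKKKKYK

Derivation:
After op 1 fill(4,3,W) [2 cells changed]:
KKKKKKKKK
KKKKKKKKK
KKYKKKKKK
KBYWKKKKK
KBYWKKKKK
After op 2 paint(4,7,Y):
KKKKKKKKK
KKKKKKKKK
KKYKKKKKK
KBYWKKKKK
KBYWKKKYK
After op 3 paint(3,0,R):
KKKKKKKKK
KKKKKKKKK
KKYKKKKKK
RBYWKKKKK
KBYWKKKYK
After op 4 paint(4,3,K):
KKKKKKKKK
KKKKKKKKK
KKYKKKKKK
RBYWKKKKK
KBYKKKKYK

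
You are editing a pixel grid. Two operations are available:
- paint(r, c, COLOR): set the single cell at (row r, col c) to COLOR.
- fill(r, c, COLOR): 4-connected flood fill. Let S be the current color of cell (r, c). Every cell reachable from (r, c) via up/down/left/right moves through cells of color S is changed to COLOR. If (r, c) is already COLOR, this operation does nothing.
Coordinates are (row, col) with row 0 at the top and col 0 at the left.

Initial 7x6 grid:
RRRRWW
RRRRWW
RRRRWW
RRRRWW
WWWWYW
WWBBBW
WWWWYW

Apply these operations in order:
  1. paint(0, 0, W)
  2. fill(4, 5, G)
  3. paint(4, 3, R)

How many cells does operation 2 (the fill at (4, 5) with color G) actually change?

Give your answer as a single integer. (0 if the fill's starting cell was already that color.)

Answer: 11

Derivation:
After op 1 paint(0,0,W):
WRRRWW
RRRRWW
RRRRWW
RRRRWW
WWWWYW
WWBBBW
WWWWYW
After op 2 fill(4,5,G) [11 cells changed]:
WRRRGG
RRRRGG
RRRRGG
RRRRGG
WWWWYG
WWBBBG
WWWWYG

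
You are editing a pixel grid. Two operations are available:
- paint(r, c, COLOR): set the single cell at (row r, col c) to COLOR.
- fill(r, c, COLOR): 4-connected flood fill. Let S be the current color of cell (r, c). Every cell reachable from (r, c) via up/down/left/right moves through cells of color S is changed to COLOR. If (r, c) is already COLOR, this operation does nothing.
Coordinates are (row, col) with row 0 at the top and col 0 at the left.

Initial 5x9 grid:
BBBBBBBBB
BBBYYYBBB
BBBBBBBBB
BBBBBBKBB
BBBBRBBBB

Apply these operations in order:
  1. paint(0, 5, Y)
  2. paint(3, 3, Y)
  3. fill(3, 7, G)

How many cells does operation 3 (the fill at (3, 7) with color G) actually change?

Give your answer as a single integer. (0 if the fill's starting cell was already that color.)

After op 1 paint(0,5,Y):
BBBBBYBBB
BBBYYYBBB
BBBBBBBBB
BBBBBBKBB
BBBBRBBBB
After op 2 paint(3,3,Y):
BBBBBYBBB
BBBYYYBBB
BBBBBBBBB
BBBYBBKBB
BBBBRBBBB
After op 3 fill(3,7,G) [38 cells changed]:
GGGGGYGGG
GGGYYYGGG
GGGGGGGGG
GGGYGGKGG
GGGGRGGGG

Answer: 38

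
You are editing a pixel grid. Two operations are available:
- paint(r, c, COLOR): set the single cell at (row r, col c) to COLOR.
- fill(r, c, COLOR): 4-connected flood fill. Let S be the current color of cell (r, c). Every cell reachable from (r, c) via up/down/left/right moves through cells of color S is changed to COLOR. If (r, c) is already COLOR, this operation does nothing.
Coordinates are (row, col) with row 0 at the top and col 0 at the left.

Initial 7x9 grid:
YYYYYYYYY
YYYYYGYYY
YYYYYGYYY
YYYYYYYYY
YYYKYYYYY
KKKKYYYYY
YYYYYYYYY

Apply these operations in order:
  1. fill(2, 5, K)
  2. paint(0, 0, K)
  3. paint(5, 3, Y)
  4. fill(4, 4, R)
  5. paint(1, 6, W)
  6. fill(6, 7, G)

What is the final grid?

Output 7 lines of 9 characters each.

After op 1 fill(2,5,K) [2 cells changed]:
YYYYYYYYY
YYYYYKYYY
YYYYYKYYY
YYYYYYYYY
YYYKYYYYY
KKKKYYYYY
YYYYYYYYY
After op 2 paint(0,0,K):
KYYYYYYYY
YYYYYKYYY
YYYYYKYYY
YYYYYYYYY
YYYKYYYYY
KKKKYYYYY
YYYYYYYYY
After op 3 paint(5,3,Y):
KYYYYYYYY
YYYYYKYYY
YYYYYKYYY
YYYYYYYYY
YYYKYYYYY
KKKYYYYYY
YYYYYYYYY
After op 4 fill(4,4,R) [56 cells changed]:
KRRRRRRRR
RRRRRKRRR
RRRRRKRRR
RRRRRRRRR
RRRKRRRRR
KKKRRRRRR
RRRRRRRRR
After op 5 paint(1,6,W):
KRRRRRRRR
RRRRRKWRR
RRRRRKRRR
RRRRRRRRR
RRRKRRRRR
KKKRRRRRR
RRRRRRRRR
After op 6 fill(6,7,G) [55 cells changed]:
KGGGGGGGG
GGGGGKWGG
GGGGGKGGG
GGGGGGGGG
GGGKGGGGG
KKKGGGGGG
GGGGGGGGG

Answer: KGGGGGGGG
GGGGGKWGG
GGGGGKGGG
GGGGGGGGG
GGGKGGGGG
KKKGGGGGG
GGGGGGGGG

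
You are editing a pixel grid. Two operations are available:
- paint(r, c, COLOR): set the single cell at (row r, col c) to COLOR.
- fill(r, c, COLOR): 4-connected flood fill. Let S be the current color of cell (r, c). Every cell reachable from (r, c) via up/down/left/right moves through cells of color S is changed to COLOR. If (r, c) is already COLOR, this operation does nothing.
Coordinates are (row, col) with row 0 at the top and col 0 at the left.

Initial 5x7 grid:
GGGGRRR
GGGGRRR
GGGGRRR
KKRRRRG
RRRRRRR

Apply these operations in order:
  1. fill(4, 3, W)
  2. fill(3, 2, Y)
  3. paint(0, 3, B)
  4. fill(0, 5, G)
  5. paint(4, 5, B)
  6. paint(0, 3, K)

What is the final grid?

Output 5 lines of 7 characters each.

After op 1 fill(4,3,W) [20 cells changed]:
GGGGWWW
GGGGWWW
GGGGWWW
KKWWWWG
WWWWWWW
After op 2 fill(3,2,Y) [20 cells changed]:
GGGGYYY
GGGGYYY
GGGGYYY
KKYYYYG
YYYYYYY
After op 3 paint(0,3,B):
GGGBYYY
GGGGYYY
GGGGYYY
KKYYYYG
YYYYYYY
After op 4 fill(0,5,G) [20 cells changed]:
GGGBGGG
GGGGGGG
GGGGGGG
KKGGGGG
GGGGGGG
After op 5 paint(4,5,B):
GGGBGGG
GGGGGGG
GGGGGGG
KKGGGGG
GGGGGBG
After op 6 paint(0,3,K):
GGGKGGG
GGGGGGG
GGGGGGG
KKGGGGG
GGGGGBG

Answer: GGGKGGG
GGGGGGG
GGGGGGG
KKGGGGG
GGGGGBG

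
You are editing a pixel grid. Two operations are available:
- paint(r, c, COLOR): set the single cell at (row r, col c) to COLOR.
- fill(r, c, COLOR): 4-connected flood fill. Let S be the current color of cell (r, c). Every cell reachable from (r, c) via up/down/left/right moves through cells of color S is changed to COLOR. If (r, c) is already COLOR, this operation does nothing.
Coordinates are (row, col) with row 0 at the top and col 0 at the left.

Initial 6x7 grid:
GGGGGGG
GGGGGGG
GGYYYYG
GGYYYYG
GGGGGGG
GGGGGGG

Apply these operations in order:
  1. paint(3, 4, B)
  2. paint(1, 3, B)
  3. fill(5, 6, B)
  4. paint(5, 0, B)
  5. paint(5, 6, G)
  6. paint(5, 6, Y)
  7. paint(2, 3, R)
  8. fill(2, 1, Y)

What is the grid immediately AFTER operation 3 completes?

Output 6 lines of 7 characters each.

After op 1 paint(3,4,B):
GGGGGGG
GGGGGGG
GGYYYYG
GGYYBYG
GGGGGGG
GGGGGGG
After op 2 paint(1,3,B):
GGGGGGG
GGGBGGG
GGYYYYG
GGYYBYG
GGGGGGG
GGGGGGG
After op 3 fill(5,6,B) [33 cells changed]:
BBBBBBB
BBBBBBB
BBYYYYB
BBYYBYB
BBBBBBB
BBBBBBB

Answer: BBBBBBB
BBBBBBB
BBYYYYB
BBYYBYB
BBBBBBB
BBBBBBB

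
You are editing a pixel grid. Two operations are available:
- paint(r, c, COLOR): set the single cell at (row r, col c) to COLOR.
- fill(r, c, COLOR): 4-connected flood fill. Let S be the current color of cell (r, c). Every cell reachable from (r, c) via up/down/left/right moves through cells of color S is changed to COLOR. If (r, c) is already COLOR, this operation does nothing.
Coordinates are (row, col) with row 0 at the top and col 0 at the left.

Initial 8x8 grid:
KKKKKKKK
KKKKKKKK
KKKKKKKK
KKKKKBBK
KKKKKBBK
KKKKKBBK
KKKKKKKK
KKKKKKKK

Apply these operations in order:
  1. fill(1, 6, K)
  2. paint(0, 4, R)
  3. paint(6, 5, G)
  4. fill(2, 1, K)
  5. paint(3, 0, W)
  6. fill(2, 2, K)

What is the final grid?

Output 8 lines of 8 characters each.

After op 1 fill(1,6,K) [0 cells changed]:
KKKKKKKK
KKKKKKKK
KKKKKKKK
KKKKKBBK
KKKKKBBK
KKKKKBBK
KKKKKKKK
KKKKKKKK
After op 2 paint(0,4,R):
KKKKRKKK
KKKKKKKK
KKKKKKKK
KKKKKBBK
KKKKKBBK
KKKKKBBK
KKKKKKKK
KKKKKKKK
After op 3 paint(6,5,G):
KKKKRKKK
KKKKKKKK
KKKKKKKK
KKKKKBBK
KKKKKBBK
KKKKKBBK
KKKKKGKK
KKKKKKKK
After op 4 fill(2,1,K) [0 cells changed]:
KKKKRKKK
KKKKKKKK
KKKKKKKK
KKKKKBBK
KKKKKBBK
KKKKKBBK
KKKKKGKK
KKKKKKKK
After op 5 paint(3,0,W):
KKKKRKKK
KKKKKKKK
KKKKKKKK
WKKKKBBK
KKKKKBBK
KKKKKBBK
KKKKKGKK
KKKKKKKK
After op 6 fill(2,2,K) [0 cells changed]:
KKKKRKKK
KKKKKKKK
KKKKKKKK
WKKKKBBK
KKKKKBBK
KKKKKBBK
KKKKKGKK
KKKKKKKK

Answer: KKKKRKKK
KKKKKKKK
KKKKKKKK
WKKKKBBK
KKKKKBBK
KKKKKBBK
KKKKKGKK
KKKKKKKK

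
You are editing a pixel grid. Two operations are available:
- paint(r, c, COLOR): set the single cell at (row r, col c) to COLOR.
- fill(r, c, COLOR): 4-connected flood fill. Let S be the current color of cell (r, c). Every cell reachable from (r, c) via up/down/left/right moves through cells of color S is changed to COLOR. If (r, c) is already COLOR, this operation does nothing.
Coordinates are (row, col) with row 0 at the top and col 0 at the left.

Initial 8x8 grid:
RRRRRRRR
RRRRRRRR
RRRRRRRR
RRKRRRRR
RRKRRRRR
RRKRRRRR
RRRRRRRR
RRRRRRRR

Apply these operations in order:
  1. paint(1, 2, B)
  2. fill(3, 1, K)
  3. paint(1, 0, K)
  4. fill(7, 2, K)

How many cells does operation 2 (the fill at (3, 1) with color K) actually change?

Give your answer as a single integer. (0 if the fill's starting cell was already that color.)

Answer: 60

Derivation:
After op 1 paint(1,2,B):
RRRRRRRR
RRBRRRRR
RRRRRRRR
RRKRRRRR
RRKRRRRR
RRKRRRRR
RRRRRRRR
RRRRRRRR
After op 2 fill(3,1,K) [60 cells changed]:
KKKKKKKK
KKBKKKKK
KKKKKKKK
KKKKKKKK
KKKKKKKK
KKKKKKKK
KKKKKKKK
KKKKKKKK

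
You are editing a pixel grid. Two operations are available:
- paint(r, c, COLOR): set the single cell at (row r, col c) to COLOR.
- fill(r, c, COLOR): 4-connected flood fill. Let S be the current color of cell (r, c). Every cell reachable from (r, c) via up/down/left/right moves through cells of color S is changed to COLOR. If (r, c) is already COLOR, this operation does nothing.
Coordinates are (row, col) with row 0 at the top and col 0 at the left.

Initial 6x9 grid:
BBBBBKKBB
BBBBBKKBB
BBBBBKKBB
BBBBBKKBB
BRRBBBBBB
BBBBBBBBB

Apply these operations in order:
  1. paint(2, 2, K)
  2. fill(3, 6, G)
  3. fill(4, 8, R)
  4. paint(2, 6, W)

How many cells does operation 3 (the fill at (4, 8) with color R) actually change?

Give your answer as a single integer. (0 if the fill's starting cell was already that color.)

After op 1 paint(2,2,K):
BBBBBKKBB
BBBBBKKBB
BBKBBKKBB
BBBBBKKBB
BRRBBBBBB
BBBBBBBBB
After op 2 fill(3,6,G) [8 cells changed]:
BBBBBGGBB
BBBBBGGBB
BBKBBGGBB
BBBBBGGBB
BRRBBBBBB
BBBBBBBBB
After op 3 fill(4,8,R) [43 cells changed]:
RRRRRGGRR
RRRRRGGRR
RRKRRGGRR
RRRRRGGRR
RRRRRRRRR
RRRRRRRRR

Answer: 43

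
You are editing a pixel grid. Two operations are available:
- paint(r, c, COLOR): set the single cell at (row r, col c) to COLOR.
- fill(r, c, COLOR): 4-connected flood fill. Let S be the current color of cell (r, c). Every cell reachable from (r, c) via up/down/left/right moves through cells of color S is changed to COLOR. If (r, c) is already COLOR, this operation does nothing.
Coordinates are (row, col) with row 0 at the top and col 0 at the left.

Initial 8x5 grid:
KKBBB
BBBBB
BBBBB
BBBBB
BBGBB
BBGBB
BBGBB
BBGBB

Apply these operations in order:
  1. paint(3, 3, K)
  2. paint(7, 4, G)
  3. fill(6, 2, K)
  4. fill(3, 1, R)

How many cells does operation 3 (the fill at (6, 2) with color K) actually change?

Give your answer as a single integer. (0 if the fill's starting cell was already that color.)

Answer: 4

Derivation:
After op 1 paint(3,3,K):
KKBBB
BBBBB
BBBBB
BBBKB
BBGBB
BBGBB
BBGBB
BBGBB
After op 2 paint(7,4,G):
KKBBB
BBBBB
BBBBB
BBBKB
BBGBB
BBGBB
BBGBB
BBGBG
After op 3 fill(6,2,K) [4 cells changed]:
KKBBB
BBBBB
BBBBB
BBBKB
BBKBB
BBKBB
BBKBB
BBKBG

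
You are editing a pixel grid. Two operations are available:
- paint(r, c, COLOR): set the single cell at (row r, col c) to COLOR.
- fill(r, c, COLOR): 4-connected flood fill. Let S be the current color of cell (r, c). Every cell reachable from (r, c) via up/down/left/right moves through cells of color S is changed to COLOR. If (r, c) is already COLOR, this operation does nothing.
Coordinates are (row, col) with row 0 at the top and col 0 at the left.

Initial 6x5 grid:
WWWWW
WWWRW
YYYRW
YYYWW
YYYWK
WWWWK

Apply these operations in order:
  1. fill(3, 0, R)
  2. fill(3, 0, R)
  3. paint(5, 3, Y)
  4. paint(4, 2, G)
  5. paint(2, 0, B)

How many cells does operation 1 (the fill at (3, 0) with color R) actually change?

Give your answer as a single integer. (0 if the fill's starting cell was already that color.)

Answer: 9

Derivation:
After op 1 fill(3,0,R) [9 cells changed]:
WWWWW
WWWRW
RRRRW
RRRWW
RRRWK
WWWWK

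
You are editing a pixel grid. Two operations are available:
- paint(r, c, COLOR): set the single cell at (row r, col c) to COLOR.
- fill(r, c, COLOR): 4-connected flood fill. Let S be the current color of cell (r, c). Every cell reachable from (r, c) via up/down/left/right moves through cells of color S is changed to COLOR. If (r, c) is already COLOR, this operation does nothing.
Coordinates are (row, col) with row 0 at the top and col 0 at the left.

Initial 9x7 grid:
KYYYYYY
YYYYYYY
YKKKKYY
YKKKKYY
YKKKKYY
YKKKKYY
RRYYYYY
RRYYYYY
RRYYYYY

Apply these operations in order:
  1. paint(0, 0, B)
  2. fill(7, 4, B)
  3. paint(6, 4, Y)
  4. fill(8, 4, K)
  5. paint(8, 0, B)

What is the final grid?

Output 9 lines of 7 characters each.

After op 1 paint(0,0,B):
BYYYYYY
YYYYYYY
YKKKKYY
YKKKKYY
YKKKKYY
YKKKKYY
RRYYYYY
RRYYYYY
RRYYYYY
After op 2 fill(7,4,B) [40 cells changed]:
BBBBBBB
BBBBBBB
BKKKKBB
BKKKKBB
BKKKKBB
BKKKKBB
RRBBBBB
RRBBBBB
RRBBBBB
After op 3 paint(6,4,Y):
BBBBBBB
BBBBBBB
BKKKKBB
BKKKKBB
BKKKKBB
BKKKKBB
RRBBYBB
RRBBBBB
RRBBBBB
After op 4 fill(8,4,K) [40 cells changed]:
KKKKKKK
KKKKKKK
KKKKKKK
KKKKKKK
KKKKKKK
KKKKKKK
RRKKYKK
RRKKKKK
RRKKKKK
After op 5 paint(8,0,B):
KKKKKKK
KKKKKKK
KKKKKKK
KKKKKKK
KKKKKKK
KKKKKKK
RRKKYKK
RRKKKKK
BRKKKKK

Answer: KKKKKKK
KKKKKKK
KKKKKKK
KKKKKKK
KKKKKKK
KKKKKKK
RRKKYKK
RRKKKKK
BRKKKKK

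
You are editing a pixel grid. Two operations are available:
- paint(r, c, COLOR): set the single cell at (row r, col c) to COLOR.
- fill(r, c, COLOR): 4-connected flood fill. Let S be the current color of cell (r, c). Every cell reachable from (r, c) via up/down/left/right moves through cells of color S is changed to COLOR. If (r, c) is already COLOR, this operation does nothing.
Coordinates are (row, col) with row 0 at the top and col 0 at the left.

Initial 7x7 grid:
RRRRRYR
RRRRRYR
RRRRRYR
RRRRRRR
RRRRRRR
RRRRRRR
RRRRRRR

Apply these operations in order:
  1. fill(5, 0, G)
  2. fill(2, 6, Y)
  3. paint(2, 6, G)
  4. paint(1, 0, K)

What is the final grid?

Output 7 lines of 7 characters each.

Answer: YYYYYYY
KYYYYYY
YYYYYYG
YYYYYYY
YYYYYYY
YYYYYYY
YYYYYYY

Derivation:
After op 1 fill(5,0,G) [46 cells changed]:
GGGGGYG
GGGGGYG
GGGGGYG
GGGGGGG
GGGGGGG
GGGGGGG
GGGGGGG
After op 2 fill(2,6,Y) [46 cells changed]:
YYYYYYY
YYYYYYY
YYYYYYY
YYYYYYY
YYYYYYY
YYYYYYY
YYYYYYY
After op 3 paint(2,6,G):
YYYYYYY
YYYYYYY
YYYYYYG
YYYYYYY
YYYYYYY
YYYYYYY
YYYYYYY
After op 4 paint(1,0,K):
YYYYYYY
KYYYYYY
YYYYYYG
YYYYYYY
YYYYYYY
YYYYYYY
YYYYYYY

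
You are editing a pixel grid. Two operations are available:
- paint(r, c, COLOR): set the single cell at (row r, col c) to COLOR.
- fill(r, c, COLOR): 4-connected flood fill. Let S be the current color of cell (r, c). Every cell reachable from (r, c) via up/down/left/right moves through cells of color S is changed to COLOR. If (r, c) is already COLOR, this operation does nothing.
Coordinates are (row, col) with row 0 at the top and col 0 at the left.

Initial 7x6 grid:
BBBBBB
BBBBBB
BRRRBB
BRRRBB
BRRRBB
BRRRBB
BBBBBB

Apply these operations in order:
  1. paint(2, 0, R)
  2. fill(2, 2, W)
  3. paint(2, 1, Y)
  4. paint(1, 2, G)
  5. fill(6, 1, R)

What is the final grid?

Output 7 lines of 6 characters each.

After op 1 paint(2,0,R):
BBBBBB
BBBBBB
RRRRBB
BRRRBB
BRRRBB
BRRRBB
BBBBBB
After op 2 fill(2,2,W) [13 cells changed]:
BBBBBB
BBBBBB
WWWWBB
BWWWBB
BWWWBB
BWWWBB
BBBBBB
After op 3 paint(2,1,Y):
BBBBBB
BBBBBB
WYWWBB
BWWWBB
BWWWBB
BWWWBB
BBBBBB
After op 4 paint(1,2,G):
BBBBBB
BBGBBB
WYWWBB
BWWWBB
BWWWBB
BWWWBB
BBBBBB
After op 5 fill(6,1,R) [28 cells changed]:
RRRRRR
RRGRRR
WYWWRR
RWWWRR
RWWWRR
RWWWRR
RRRRRR

Answer: RRRRRR
RRGRRR
WYWWRR
RWWWRR
RWWWRR
RWWWRR
RRRRRR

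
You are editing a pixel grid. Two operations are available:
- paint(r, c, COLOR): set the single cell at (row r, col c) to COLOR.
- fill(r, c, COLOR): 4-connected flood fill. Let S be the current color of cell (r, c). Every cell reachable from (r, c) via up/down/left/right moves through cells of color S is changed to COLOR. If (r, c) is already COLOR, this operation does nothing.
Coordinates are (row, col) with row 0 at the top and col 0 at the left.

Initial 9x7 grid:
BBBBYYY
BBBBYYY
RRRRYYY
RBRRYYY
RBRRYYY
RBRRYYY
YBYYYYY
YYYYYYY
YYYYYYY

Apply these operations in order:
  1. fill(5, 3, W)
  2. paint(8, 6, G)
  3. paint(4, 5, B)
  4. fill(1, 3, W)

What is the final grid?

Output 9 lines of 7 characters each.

Answer: WWWWYYY
WWWWYYY
WWWWYYY
WBWWYYY
WBWWYBY
WBWWYYY
YBYYYYY
YYYYYYY
YYYYYYG

Derivation:
After op 1 fill(5,3,W) [13 cells changed]:
BBBBYYY
BBBBYYY
WWWWYYY
WBWWYYY
WBWWYYY
WBWWYYY
YBYYYYY
YYYYYYY
YYYYYYY
After op 2 paint(8,6,G):
BBBBYYY
BBBBYYY
WWWWYYY
WBWWYYY
WBWWYYY
WBWWYYY
YBYYYYY
YYYYYYY
YYYYYYG
After op 3 paint(4,5,B):
BBBBYYY
BBBBYYY
WWWWYYY
WBWWYYY
WBWWYBY
WBWWYYY
YBYYYYY
YYYYYYY
YYYYYYG
After op 4 fill(1,3,W) [8 cells changed]:
WWWWYYY
WWWWYYY
WWWWYYY
WBWWYYY
WBWWYBY
WBWWYYY
YBYYYYY
YYYYYYY
YYYYYYG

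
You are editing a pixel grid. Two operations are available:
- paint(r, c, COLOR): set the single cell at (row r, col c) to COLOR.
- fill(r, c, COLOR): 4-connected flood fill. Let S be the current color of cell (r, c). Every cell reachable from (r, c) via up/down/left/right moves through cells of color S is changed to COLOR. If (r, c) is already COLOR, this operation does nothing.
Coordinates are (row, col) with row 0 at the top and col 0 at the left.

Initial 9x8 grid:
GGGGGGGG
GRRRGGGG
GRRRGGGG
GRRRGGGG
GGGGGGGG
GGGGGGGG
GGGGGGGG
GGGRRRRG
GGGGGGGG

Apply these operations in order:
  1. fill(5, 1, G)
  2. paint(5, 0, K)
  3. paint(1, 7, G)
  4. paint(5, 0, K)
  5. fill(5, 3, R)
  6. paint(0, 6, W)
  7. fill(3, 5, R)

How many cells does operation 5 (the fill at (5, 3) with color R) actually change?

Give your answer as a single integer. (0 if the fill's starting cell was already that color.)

Answer: 58

Derivation:
After op 1 fill(5,1,G) [0 cells changed]:
GGGGGGGG
GRRRGGGG
GRRRGGGG
GRRRGGGG
GGGGGGGG
GGGGGGGG
GGGGGGGG
GGGRRRRG
GGGGGGGG
After op 2 paint(5,0,K):
GGGGGGGG
GRRRGGGG
GRRRGGGG
GRRRGGGG
GGGGGGGG
KGGGGGGG
GGGGGGGG
GGGRRRRG
GGGGGGGG
After op 3 paint(1,7,G):
GGGGGGGG
GRRRGGGG
GRRRGGGG
GRRRGGGG
GGGGGGGG
KGGGGGGG
GGGGGGGG
GGGRRRRG
GGGGGGGG
After op 4 paint(5,0,K):
GGGGGGGG
GRRRGGGG
GRRRGGGG
GRRRGGGG
GGGGGGGG
KGGGGGGG
GGGGGGGG
GGGRRRRG
GGGGGGGG
After op 5 fill(5,3,R) [58 cells changed]:
RRRRRRRR
RRRRRRRR
RRRRRRRR
RRRRRRRR
RRRRRRRR
KRRRRRRR
RRRRRRRR
RRRRRRRR
RRRRRRRR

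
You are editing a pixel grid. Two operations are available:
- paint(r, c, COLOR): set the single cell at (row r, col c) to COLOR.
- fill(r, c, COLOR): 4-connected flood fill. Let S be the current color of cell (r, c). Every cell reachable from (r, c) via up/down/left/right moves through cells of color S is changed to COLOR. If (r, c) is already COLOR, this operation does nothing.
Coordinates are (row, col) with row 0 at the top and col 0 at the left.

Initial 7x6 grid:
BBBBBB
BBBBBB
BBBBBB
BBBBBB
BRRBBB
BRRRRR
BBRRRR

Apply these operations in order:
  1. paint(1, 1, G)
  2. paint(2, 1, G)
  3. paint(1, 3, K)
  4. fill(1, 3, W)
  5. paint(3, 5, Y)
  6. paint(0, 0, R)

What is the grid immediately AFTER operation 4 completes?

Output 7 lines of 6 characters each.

After op 1 paint(1,1,G):
BBBBBB
BGBBBB
BBBBBB
BBBBBB
BRRBBB
BRRRRR
BBRRRR
After op 2 paint(2,1,G):
BBBBBB
BGBBBB
BGBBBB
BBBBBB
BRRBBB
BRRRRR
BBRRRR
After op 3 paint(1,3,K):
BBBBBB
BGBKBB
BGBBBB
BBBBBB
BRRBBB
BRRRRR
BBRRRR
After op 4 fill(1,3,W) [1 cells changed]:
BBBBBB
BGBWBB
BGBBBB
BBBBBB
BRRBBB
BRRRRR
BBRRRR

Answer: BBBBBB
BGBWBB
BGBBBB
BBBBBB
BRRBBB
BRRRRR
BBRRRR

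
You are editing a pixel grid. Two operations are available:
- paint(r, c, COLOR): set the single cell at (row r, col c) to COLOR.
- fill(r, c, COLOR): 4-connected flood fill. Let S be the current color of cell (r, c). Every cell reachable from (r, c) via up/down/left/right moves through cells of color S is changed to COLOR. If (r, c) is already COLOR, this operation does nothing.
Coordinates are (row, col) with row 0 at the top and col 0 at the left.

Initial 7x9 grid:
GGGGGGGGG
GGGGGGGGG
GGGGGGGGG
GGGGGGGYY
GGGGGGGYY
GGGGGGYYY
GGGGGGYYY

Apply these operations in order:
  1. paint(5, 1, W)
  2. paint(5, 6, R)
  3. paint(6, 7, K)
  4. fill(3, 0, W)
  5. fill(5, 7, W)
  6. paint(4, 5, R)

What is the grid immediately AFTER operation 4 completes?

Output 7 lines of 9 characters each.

After op 1 paint(5,1,W):
GGGGGGGGG
GGGGGGGGG
GGGGGGGGG
GGGGGGGYY
GGGGGGGYY
GWGGGGYYY
GGGGGGYYY
After op 2 paint(5,6,R):
GGGGGGGGG
GGGGGGGGG
GGGGGGGGG
GGGGGGGYY
GGGGGGGYY
GWGGGGRYY
GGGGGGYYY
After op 3 paint(6,7,K):
GGGGGGGGG
GGGGGGGGG
GGGGGGGGG
GGGGGGGYY
GGGGGGGYY
GWGGGGRYY
GGGGGGYKY
After op 4 fill(3,0,W) [52 cells changed]:
WWWWWWWWW
WWWWWWWWW
WWWWWWWWW
WWWWWWWYY
WWWWWWWYY
WWWWWWRYY
WWWWWWYKY

Answer: WWWWWWWWW
WWWWWWWWW
WWWWWWWWW
WWWWWWWYY
WWWWWWWYY
WWWWWWRYY
WWWWWWYKY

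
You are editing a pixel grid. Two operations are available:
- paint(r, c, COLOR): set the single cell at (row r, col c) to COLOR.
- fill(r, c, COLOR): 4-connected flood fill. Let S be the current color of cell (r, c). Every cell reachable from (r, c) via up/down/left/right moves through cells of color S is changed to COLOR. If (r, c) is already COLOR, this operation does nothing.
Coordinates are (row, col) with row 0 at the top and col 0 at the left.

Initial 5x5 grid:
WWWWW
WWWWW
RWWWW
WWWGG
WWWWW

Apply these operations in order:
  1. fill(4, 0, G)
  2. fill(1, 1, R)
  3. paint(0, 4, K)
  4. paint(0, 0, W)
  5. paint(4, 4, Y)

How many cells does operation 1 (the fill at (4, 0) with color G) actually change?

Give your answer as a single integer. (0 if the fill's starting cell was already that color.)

Answer: 22

Derivation:
After op 1 fill(4,0,G) [22 cells changed]:
GGGGG
GGGGG
RGGGG
GGGGG
GGGGG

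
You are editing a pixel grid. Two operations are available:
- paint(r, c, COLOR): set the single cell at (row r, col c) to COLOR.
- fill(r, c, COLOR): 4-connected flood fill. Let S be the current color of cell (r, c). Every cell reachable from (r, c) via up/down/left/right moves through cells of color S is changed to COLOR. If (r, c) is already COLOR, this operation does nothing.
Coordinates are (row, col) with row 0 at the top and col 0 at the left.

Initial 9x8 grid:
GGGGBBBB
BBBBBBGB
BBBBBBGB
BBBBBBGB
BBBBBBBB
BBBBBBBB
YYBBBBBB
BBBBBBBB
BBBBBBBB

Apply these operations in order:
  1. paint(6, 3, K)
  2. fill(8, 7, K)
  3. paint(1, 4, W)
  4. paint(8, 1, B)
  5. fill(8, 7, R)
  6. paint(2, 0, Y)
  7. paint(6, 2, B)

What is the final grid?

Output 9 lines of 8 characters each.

After op 1 paint(6,3,K):
GGGGBBBB
BBBBBBGB
BBBBBBGB
BBBBBBGB
BBBBBBBB
BBBBBBBB
YYBKBBBB
BBBBBBBB
BBBBBBBB
After op 2 fill(8,7,K) [62 cells changed]:
GGGGKKKK
KKKKKKGK
KKKKKKGK
KKKKKKGK
KKKKKKKK
KKKKKKKK
YYKKKKKK
KKKKKKKK
KKKKKKKK
After op 3 paint(1,4,W):
GGGGKKKK
KKKKWKGK
KKKKKKGK
KKKKKKGK
KKKKKKKK
KKKKKKKK
YYKKKKKK
KKKKKKKK
KKKKKKKK
After op 4 paint(8,1,B):
GGGGKKKK
KKKKWKGK
KKKKKKGK
KKKKKKGK
KKKKKKKK
KKKKKKKK
YYKKKKKK
KKKKKKKK
KBKKKKKK
After op 5 fill(8,7,R) [61 cells changed]:
GGGGRRRR
RRRRWRGR
RRRRRRGR
RRRRRRGR
RRRRRRRR
RRRRRRRR
YYRRRRRR
RRRRRRRR
RBRRRRRR
After op 6 paint(2,0,Y):
GGGGRRRR
RRRRWRGR
YRRRRRGR
RRRRRRGR
RRRRRRRR
RRRRRRRR
YYRRRRRR
RRRRRRRR
RBRRRRRR
After op 7 paint(6,2,B):
GGGGRRRR
RRRRWRGR
YRRRRRGR
RRRRRRGR
RRRRRRRR
RRRRRRRR
YYBRRRRR
RRRRRRRR
RBRRRRRR

Answer: GGGGRRRR
RRRRWRGR
YRRRRRGR
RRRRRRGR
RRRRRRRR
RRRRRRRR
YYBRRRRR
RRRRRRRR
RBRRRRRR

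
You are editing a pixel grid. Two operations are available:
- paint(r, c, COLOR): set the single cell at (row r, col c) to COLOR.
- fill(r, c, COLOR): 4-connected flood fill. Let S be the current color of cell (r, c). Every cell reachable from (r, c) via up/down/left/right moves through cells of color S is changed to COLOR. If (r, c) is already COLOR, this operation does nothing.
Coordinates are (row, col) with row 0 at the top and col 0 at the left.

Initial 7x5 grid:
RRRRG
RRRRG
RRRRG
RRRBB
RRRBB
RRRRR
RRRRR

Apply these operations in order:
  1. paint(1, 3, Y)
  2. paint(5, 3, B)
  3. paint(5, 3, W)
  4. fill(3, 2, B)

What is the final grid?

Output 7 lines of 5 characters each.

After op 1 paint(1,3,Y):
RRRRG
RRRYG
RRRRG
RRRBB
RRRBB
RRRRR
RRRRR
After op 2 paint(5,3,B):
RRRRG
RRRYG
RRRRG
RRRBB
RRRBB
RRRBR
RRRRR
After op 3 paint(5,3,W):
RRRRG
RRRYG
RRRRG
RRRBB
RRRBB
RRRWR
RRRRR
After op 4 fill(3,2,B) [26 cells changed]:
BBBBG
BBBYG
BBBBG
BBBBB
BBBBB
BBBWB
BBBBB

Answer: BBBBG
BBBYG
BBBBG
BBBBB
BBBBB
BBBWB
BBBBB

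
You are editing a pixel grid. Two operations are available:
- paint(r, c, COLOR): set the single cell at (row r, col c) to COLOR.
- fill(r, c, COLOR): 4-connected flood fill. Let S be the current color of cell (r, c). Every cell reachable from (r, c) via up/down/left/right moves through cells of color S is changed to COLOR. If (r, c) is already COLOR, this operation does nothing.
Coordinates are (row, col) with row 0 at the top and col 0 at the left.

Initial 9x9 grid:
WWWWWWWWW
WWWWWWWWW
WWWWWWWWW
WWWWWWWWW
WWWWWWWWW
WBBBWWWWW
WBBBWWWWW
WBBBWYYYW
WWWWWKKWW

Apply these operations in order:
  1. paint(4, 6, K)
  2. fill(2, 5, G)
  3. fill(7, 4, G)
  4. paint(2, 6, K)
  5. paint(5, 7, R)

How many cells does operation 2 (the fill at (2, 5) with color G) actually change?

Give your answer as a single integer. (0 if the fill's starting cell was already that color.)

Answer: 66

Derivation:
After op 1 paint(4,6,K):
WWWWWWWWW
WWWWWWWWW
WWWWWWWWW
WWWWWWWWW
WWWWWWKWW
WBBBWWWWW
WBBBWWWWW
WBBBWYYYW
WWWWWKKWW
After op 2 fill(2,5,G) [66 cells changed]:
GGGGGGGGG
GGGGGGGGG
GGGGGGGGG
GGGGGGGGG
GGGGGGKGG
GBBBGGGGG
GBBBGGGGG
GBBBGYYYG
GGGGGKKGG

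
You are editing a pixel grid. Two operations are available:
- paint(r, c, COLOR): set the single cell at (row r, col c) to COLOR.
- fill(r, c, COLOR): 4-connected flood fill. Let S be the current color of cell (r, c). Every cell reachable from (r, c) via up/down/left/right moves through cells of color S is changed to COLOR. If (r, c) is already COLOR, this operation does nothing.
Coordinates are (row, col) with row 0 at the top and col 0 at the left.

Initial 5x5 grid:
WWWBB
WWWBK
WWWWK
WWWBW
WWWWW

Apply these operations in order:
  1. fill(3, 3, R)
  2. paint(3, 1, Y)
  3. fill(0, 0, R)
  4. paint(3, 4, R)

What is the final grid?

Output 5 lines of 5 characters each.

After op 1 fill(3,3,R) [1 cells changed]:
WWWBB
WWWBK
WWWWK
WWWRW
WWWWW
After op 2 paint(3,1,Y):
WWWBB
WWWBK
WWWWK
WYWRW
WWWWW
After op 3 fill(0,0,R) [18 cells changed]:
RRRBB
RRRBK
RRRRK
RYRRR
RRRRR
After op 4 paint(3,4,R):
RRRBB
RRRBK
RRRRK
RYRRR
RRRRR

Answer: RRRBB
RRRBK
RRRRK
RYRRR
RRRRR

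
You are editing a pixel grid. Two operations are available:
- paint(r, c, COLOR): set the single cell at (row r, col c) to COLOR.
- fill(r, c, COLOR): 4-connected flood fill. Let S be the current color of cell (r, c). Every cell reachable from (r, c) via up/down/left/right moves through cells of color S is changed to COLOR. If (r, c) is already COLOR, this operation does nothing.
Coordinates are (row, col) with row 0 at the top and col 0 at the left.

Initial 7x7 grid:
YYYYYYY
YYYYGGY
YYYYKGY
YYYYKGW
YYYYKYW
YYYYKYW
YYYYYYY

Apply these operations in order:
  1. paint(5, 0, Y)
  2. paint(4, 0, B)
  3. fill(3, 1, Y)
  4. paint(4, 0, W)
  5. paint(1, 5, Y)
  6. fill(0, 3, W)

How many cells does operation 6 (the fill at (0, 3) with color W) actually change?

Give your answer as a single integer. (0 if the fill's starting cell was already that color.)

After op 1 paint(5,0,Y):
YYYYYYY
YYYYGGY
YYYYKGY
YYYYKGW
YYYYKYW
YYYYKYW
YYYYYYY
After op 2 paint(4,0,B):
YYYYYYY
YYYYGGY
YYYYKGY
YYYYKGW
BYYYKYW
YYYYKYW
YYYYYYY
After op 3 fill(3,1,Y) [0 cells changed]:
YYYYYYY
YYYYGGY
YYYYKGY
YYYYKGW
BYYYKYW
YYYYKYW
YYYYYYY
After op 4 paint(4,0,W):
YYYYYYY
YYYYGGY
YYYYKGY
YYYYKGW
WYYYKYW
YYYYKYW
YYYYYYY
After op 5 paint(1,5,Y):
YYYYYYY
YYYYGYY
YYYYKGY
YYYYKGW
WYYYKYW
YYYYKYW
YYYYYYY
After op 6 fill(0,3,W) [38 cells changed]:
WWWWWWW
WWWWGWW
WWWWKGW
WWWWKGW
WWWWKWW
WWWWKWW
WWWWWWW

Answer: 38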